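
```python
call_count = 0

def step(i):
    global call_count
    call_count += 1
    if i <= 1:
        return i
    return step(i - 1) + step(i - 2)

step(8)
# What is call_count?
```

Calls(i) = 1 + Calls(i-1) + Calls(i-2); Calls(0)=Calls(1)=1. For i=8 this gives 67.

Answer: 67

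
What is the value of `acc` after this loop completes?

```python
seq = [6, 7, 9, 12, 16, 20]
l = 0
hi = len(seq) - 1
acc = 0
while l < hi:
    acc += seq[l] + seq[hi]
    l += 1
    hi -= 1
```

Sum of pairs from ends
`acc` takes the values: 0 → 26 → 49 → 70

Answer: 70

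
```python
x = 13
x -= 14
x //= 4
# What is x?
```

Trace:
`x = 13` → x = 13
`x -= 14` → x = -1
`x //= 4` → x = -1
So x = -1

Answer: -1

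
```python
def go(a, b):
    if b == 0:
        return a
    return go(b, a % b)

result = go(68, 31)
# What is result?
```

go(68, 31) -> go(31, 6) -> go(6, 1) -> go(1, 0) -> 1

Answer: 1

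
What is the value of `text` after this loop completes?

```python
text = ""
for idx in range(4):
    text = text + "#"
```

Repeat '#' 4 times
`text` takes the values: "" → "#" → "##" → "###" → "####"

Answer: "####"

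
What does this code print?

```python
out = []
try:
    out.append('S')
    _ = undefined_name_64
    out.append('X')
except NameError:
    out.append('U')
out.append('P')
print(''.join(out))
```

Execution trace: 'S' (try body) → 'U' (except NameError) → 'P' (after the try/except). Output: SUP

Answer: SUP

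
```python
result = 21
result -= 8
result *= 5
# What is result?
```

Trace:
`result = 21` → result = 21
`result -= 8` → result = 13
`result *= 5` → result = 65
So result = 65

Answer: 65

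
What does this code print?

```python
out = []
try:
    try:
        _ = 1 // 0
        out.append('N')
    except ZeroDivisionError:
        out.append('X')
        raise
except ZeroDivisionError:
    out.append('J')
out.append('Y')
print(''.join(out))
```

Execution trace: 'X' (inner except ZeroDivisionError) → 'J' (outer except ZeroDivisionError) → 'Y' (after the try/except). Output: XJY

Answer: XJY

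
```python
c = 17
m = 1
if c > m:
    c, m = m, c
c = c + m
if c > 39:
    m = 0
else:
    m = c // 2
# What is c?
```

Trace:
`c = 17` → c = 17
`m = 1` → m = 1
`if c > m: ...` → c > m is True → c = 1; m = 17
`c = c + m` → c = 18
`if c > 39: ...` → c > 39 is False, take else branch → m = 9
So c = 18

Answer: 18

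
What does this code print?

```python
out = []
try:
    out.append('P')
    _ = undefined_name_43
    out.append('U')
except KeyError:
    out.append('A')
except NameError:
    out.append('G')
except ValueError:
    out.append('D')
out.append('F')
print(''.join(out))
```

Execution trace: 'P' (try body) → 'G' (except NameError) → 'F' (after the try/except). Output: PGF

Answer: PGF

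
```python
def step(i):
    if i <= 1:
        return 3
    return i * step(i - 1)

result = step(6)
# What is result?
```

step(6) = 6 * 5 * 4 * 3 * 2 * 3 = 2160

Answer: 2160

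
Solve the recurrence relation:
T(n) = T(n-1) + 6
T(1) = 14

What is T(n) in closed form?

Unrolling: T(n) = T(1) + 6·(n-1) = 14 + 6(n-1) = 6n + 8.

Answer: T(n) = 6n + 8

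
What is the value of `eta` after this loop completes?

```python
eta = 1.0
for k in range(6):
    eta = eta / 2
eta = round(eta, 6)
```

Halving LR 6 times: 1 / 2^6
`eta` takes the values: 1.0 → 0.5 → 0.25 → 0.125 → 0.0625 → 0.03125 → 0.015625

Answer: 0.015625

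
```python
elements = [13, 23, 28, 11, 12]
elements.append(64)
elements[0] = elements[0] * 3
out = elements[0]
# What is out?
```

Trace:
`elements = [13, 23, 28, 11, 12]` → elements = [13, 23, 28, 11, 12]
`elements.append(64)` → elements = [13, 23, 28, 11, 12, 64]
`elements[0] = elements[0] * 3` → elements = [39, 23, 28, 11, 12, 64]
`out = elements[0]` → out = 39
So out = 39

Answer: 39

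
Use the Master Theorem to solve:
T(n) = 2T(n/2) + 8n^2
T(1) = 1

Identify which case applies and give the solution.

a=2, b=2, f(n)=8n^2. log_2(2) = 1. Since c=2 > 1 and the regularity condition holds (2(n/2)^2 = (2/2^2)n^2 with 2/2^2 < 1), Case 3 applies: T(n) = Θ(f(n)) = O(n^2).

Answer: O(n^2) - Case 3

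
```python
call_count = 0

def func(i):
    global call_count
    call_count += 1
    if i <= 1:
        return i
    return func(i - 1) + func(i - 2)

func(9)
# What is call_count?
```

Calls(i) = 1 + Calls(i-1) + Calls(i-2); Calls(0)=Calls(1)=1. For i=9 this gives 109.

Answer: 109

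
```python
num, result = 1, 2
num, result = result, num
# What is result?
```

Trace:
`num, result = 1, 2` → num = 1; result = 2
`num, result = result, num` → num = 2; result = 1
So result = 1

Answer: 1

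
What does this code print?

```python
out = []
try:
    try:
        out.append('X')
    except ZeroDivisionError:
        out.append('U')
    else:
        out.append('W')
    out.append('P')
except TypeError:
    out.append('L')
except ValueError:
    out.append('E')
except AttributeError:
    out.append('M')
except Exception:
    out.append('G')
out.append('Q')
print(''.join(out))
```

Execution trace: 'X' (inner try body, no exception) → 'W' (inner else) → 'P' (try body, no exception) → 'Q' (after the try/except). Output: XWPQ

Answer: XWPQ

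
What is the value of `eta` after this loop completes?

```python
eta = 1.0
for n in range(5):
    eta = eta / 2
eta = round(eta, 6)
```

Halving LR 5 times: 1 / 2^5
`eta` takes the values: 1.0 → 0.5 → 0.25 → 0.125 → 0.0625 → 0.03125

Answer: 0.03125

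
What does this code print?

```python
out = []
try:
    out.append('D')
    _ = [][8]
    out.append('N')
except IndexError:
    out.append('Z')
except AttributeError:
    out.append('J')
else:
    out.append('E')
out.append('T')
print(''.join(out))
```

Execution trace: 'D' (try body) → 'Z' (except IndexError) → 'T' (after the try/except). Output: DZT

Answer: DZT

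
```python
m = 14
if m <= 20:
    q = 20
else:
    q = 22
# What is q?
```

Trace:
`m = 14` → m = 14
`if m <= 20: ...` → m <= 20 is True → q = 20
So q = 20

Answer: 20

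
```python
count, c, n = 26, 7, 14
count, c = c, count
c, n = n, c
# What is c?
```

Trace:
`count, c, n = 26, 7, 14` → count = 26; c = 7; n = 14
`count, c = c, count` → count = 7; c = 26
`c, n = n, c` → c = 14; n = 26
So c = 14

Answer: 14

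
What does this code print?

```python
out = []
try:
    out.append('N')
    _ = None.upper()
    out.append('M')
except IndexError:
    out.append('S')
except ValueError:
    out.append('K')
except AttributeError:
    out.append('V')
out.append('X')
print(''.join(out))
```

Execution trace: 'N' (try body) → 'V' (except AttributeError) → 'X' (after the try/except). Output: NVX

Answer: NVX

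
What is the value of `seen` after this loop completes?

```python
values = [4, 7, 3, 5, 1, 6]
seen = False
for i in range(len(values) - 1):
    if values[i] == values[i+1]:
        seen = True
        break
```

Check consecutive duplicates in [4, 7, 3, 5, 1, 6]
`seen` takes the values: False

Answer: False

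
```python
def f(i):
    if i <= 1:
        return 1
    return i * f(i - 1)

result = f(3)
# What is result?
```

f(3) = 3 * 2 * 1 = 6

Answer: 6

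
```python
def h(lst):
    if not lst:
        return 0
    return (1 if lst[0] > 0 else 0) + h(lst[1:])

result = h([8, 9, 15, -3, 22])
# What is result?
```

Count of positive elements in [8, 9, 15, -3, 22] = 4

Answer: 4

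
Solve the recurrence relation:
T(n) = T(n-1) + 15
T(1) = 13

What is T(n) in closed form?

Unrolling: T(n) = T(1) + 15·(n-1) = 13 + 15(n-1) = 15n - 2.

Answer: T(n) = 15n - 2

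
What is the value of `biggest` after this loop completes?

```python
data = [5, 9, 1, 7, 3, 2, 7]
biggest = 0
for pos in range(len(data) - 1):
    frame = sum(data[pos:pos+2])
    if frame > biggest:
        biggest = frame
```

Max sum of 2-element window in [5, 9, 1, 7, 3, 2, 7]
`biggest` takes the values: 0 → 14

Answer: 14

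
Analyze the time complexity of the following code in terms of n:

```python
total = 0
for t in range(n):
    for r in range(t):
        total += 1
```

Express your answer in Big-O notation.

Each loop level contributes: n × n. Multiplying the contributions gives O(n^2).

Answer: O(n^2)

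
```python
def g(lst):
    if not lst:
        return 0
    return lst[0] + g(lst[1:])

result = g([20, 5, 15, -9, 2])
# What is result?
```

20 + 5 + 15 + (-9) + 2 + 0 = 33

Answer: 33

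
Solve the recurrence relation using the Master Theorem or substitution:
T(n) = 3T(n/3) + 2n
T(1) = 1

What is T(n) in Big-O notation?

By Master Theorem: a=3, b=3, f(n)=2n. Since log_3(3) = 1 and f(n) = Θ(n^1), Case 2 applies. T(n) = O(n log n).

Answer: O(n log n)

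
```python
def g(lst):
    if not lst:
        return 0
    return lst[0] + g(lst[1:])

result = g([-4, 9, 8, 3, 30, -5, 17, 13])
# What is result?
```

(-4) + 9 + 8 + 3 + 30 + (-5) + 17 + 13 + 0 = 71

Answer: 71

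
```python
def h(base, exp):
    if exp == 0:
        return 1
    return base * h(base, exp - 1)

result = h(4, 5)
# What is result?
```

h(4, 5) = 4 * 4 * 4 * 4 * 4 = 1024

Answer: 1024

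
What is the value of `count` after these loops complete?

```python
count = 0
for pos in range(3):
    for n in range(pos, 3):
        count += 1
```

Upper triangle: 3 + 2 + ... + 1
`count` takes the values: 0 → 1 → 2 → 3 → 4 → 5 → 6

Answer: 6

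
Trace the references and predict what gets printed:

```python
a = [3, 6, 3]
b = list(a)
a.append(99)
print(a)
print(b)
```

Key concept: list() constructor creates copy.
Step by step:
`a = [3, 6, 3]` → a = [3, 6, 3]
`b = list(a)` → b = [3, 6, 3]
`a.append(99)` → a = [3, 6, 3, 99]
`print(a)` → prints [3, 6, 3, 99]
`print(b)` → prints [3, 6, 3]

Answer:
[3, 6, 3, 99]
[3, 6, 3]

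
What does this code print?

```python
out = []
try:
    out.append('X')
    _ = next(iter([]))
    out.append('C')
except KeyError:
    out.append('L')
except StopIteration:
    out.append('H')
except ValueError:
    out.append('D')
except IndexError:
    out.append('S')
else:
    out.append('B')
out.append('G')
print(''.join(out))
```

Execution trace: 'X' (try body) → 'H' (except StopIteration) → 'G' (after the try/except). Output: XHG

Answer: XHG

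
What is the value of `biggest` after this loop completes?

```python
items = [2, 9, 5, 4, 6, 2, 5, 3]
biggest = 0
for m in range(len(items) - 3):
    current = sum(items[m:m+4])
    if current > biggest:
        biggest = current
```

Max sum of 4-element window in [2, 9, 5, 4, 6, 2, 5, 3]
`biggest` takes the values: 0 → 20 → 24

Answer: 24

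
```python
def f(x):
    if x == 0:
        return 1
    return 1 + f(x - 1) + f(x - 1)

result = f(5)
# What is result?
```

f(x) = 1 + 2·f(x-1), f(0)=1. Closed form: (1+1)·2^5 - 1 = 63.

Answer: 63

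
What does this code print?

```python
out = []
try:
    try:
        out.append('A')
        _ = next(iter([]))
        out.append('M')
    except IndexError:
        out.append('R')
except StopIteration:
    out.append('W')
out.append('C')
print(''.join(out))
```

Execution trace: 'A' (try body) → 'W' (outer except StopIteration) → 'C' (after the try/except). Output: AWC

Answer: AWC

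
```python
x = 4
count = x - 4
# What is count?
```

Trace:
`x = 4` → x = 4
`count = x - 4` → count = 0
So count = 0

Answer: 0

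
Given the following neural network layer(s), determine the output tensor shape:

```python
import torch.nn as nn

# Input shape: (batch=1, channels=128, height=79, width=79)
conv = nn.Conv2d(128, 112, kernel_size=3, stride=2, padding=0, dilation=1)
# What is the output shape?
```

Input: (1, 128, 79, 79) -> Output: (1, 112, 39, 39)

Answer: (1, 112, 39, 39)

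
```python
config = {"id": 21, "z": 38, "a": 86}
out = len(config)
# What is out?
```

Trace:
`config = {"id": 21, "z": 38, "a": 86}` → config = {'id': 21, 'z': 38, 'a': 86}
`out = len(config)` → out = 3
So out = 3

Answer: 3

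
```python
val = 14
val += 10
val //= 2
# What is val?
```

Trace:
`val = 14` → val = 14
`val += 10` → val = 24
`val //= 2` → val = 12
So val = 12

Answer: 12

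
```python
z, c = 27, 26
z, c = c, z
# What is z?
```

Trace:
`z, c = 27, 26` → z = 27; c = 26
`z, c = c, z` → z = 26; c = 27
So z = 26

Answer: 26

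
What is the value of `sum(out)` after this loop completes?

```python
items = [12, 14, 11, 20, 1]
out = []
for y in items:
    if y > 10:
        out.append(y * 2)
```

Sum of doubled values > 10
`out` takes the values: [] → [24] → [24, 28] → [24, 28, 22] → [24, 28, 22, 40]
So `sum(out)` = 114

Answer: 114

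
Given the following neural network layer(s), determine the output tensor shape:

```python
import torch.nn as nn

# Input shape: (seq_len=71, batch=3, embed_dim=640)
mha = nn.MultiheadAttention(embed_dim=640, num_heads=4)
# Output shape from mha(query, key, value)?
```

Input: (71, 3, 640) -> Output: (71, 3, 640)

Answer: (71, 3, 640)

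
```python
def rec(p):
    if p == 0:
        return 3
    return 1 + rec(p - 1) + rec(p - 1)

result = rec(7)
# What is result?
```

rec(p) = 1 + 2·rec(p-1), rec(0)=3. Closed form: (3+1)·2^7 - 1 = 511.

Answer: 511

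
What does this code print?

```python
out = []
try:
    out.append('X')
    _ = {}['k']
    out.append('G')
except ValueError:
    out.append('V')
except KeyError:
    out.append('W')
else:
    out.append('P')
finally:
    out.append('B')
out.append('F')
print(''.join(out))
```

Execution trace: 'X' (try body) → 'W' (except KeyError) → 'B' (finally) → 'F' (after the try/except). Output: XWBF

Answer: XWBF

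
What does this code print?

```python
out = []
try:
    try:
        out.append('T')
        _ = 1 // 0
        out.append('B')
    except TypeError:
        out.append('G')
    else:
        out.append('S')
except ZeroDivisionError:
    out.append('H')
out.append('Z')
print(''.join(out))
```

Execution trace: 'T' (try body) → 'H' (outer except ZeroDivisionError) → 'Z' (after the try/except). Output: THZ

Answer: THZ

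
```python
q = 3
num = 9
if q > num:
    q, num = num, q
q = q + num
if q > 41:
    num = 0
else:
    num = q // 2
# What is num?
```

Trace:
`q = 3` → q = 3
`num = 9` → num = 9
`if q > num: ...` → q > num is False → no variable changes
`q = q + num` → q = 12
`if q > 41: ...` → q > 41 is False, take else branch → num = 6
So num = 6

Answer: 6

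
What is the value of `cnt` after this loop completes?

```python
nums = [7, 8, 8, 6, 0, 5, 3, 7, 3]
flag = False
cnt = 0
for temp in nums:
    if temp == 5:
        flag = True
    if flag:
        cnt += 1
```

Count elements after first 5 in [7, 8, 8, 6, 0, 5, 3, 7, 3]
`cnt` takes the values: 0 → 1 → 2 → 3 → 4

Answer: 4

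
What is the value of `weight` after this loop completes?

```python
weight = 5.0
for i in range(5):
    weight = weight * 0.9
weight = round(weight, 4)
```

Exponential decay: 5.0 * 0.9^5
`weight` takes the values: 5.0 → 4.5 → 4.05 → 3.645 → 3.2805 → 2.95245 → 2.9525

Answer: 2.9525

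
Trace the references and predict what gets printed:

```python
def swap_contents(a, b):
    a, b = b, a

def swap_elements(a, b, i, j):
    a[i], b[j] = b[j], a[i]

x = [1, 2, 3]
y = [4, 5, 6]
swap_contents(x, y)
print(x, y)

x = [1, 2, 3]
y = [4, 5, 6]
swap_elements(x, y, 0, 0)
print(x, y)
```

Key concept: parameter rebinding vs mutation.
Step by step:
`x = [1, 2, 3]` → x = [1, 2, 3]
`y = [4, 5, 6]` → y = [4, 5, 6]
`swap_contents(x, y)` → no visible change to tracked variables
`print(x, y)` → prints [1, 2, 3] [4, 5, 6]
`x = [1, 2, 3]` → x = [1, 2, 3]
`y = [4, 5, 6]` → y = [4, 5, 6]
`swap_elements(x, y, 0, 0)` → x = [4, 2, 3]; y = [1, 5, 6]
`print(x, y)` → prints [4, 2, 3] [1, 5, 6]

Answer:
[1, 2, 3] [4, 5, 6]
[4, 2, 3] [1, 5, 6]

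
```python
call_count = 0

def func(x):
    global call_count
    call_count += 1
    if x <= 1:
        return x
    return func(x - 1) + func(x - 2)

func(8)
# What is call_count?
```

Calls(x) = 1 + Calls(x-1) + Calls(x-2); Calls(0)=Calls(1)=1. For x=8 this gives 67.

Answer: 67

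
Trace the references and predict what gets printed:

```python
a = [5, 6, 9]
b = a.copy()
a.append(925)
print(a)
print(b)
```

Key concept: list.copy() creates independent copy.
Step by step:
`a = [5, 6, 9]` → a = [5, 6, 9]
`b = a.copy()` → b = [5, 6, 9]
`a.append(925)` → a = [5, 6, 9, 925]
`print(a)` → prints [5, 6, 9, 925]
`print(b)` → prints [5, 6, 9]

Answer:
[5, 6, 9, 925]
[5, 6, 9]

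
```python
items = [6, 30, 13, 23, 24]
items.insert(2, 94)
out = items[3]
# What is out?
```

Trace:
`items = [6, 30, 13, 23, 24]` → items = [6, 30, 13, 23, 24]
`items.insert(2, 94)` → items = [6, 30, 94, 13, 23, 24]
`out = items[3]` → out = 13
So out = 13

Answer: 13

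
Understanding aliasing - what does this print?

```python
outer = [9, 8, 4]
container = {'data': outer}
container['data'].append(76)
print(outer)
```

Key concept: dict holds reference to list.
Step by step:
`outer = [9, 8, 4]` → outer = [9, 8, 4]
`container = {'data': outer}` → container = {'data': [9, 8, 4]}
`container['data'].append(76)` → outer = [9, 8, 4, 76]; container = {'data': [9, 8, 4, 76]}
`print(outer)` → prints [9, 8, 4, 76]

Answer: [9, 8, 4, 76]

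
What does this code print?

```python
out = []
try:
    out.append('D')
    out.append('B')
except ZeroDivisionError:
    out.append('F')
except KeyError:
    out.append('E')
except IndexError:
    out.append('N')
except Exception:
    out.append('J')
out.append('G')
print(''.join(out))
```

Execution trace: 'D' (try body) → 'B' (try body, no exception) → 'G' (after the try/except). Output: DBG

Answer: DBG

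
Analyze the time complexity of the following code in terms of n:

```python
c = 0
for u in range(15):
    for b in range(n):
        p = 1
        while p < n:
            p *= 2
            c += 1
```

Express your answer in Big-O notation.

Each loop level contributes: 1 × n × log n. Multiplying the contributions gives O(n log n).

Answer: O(n log n)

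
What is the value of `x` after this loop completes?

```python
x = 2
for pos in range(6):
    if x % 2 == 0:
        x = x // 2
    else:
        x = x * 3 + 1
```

Collatz-style transformation from 2
`x` takes the values: 2 → 1 → 4 → 2 → 1 → 4 → 2

Answer: 2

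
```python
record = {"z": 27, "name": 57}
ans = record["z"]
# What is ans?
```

Trace:
`record = {"z": 27, "name": 57}` → record = {'z': 27, 'name': 57}
`ans = record["z"]` → ans = 27
So ans = 27

Answer: 27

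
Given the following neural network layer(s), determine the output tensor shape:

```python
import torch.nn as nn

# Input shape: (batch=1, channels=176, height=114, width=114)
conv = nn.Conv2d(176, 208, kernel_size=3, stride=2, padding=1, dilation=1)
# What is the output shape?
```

Input: (1, 176, 114, 114) -> Output: (1, 208, 57, 57)

Answer: (1, 208, 57, 57)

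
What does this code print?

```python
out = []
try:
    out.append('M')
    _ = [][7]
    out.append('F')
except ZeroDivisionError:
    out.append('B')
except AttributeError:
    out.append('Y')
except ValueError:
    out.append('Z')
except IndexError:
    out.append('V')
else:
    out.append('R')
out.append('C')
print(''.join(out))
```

Execution trace: 'M' (try body) → 'V' (except IndexError) → 'C' (after the try/except). Output: MVC

Answer: MVC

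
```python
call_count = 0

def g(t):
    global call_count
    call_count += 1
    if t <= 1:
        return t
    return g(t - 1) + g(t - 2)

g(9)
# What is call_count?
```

Calls(t) = 1 + Calls(t-1) + Calls(t-2); Calls(0)=Calls(1)=1. For t=9 this gives 109.

Answer: 109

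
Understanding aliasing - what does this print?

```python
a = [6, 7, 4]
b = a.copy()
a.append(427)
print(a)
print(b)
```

Key concept: list.copy() creates independent copy.
Step by step:
`a = [6, 7, 4]` → a = [6, 7, 4]
`b = a.copy()` → b = [6, 7, 4]
`a.append(427)` → a = [6, 7, 4, 427]
`print(a)` → prints [6, 7, 4, 427]
`print(b)` → prints [6, 7, 4]

Answer:
[6, 7, 4, 427]
[6, 7, 4]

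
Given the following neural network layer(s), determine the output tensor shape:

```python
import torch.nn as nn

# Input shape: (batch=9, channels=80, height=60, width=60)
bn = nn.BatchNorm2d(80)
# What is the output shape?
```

Input: (9, 80, 60, 60) -> Output: (9, 80, 60, 60)

Answer: (9, 80, 60, 60)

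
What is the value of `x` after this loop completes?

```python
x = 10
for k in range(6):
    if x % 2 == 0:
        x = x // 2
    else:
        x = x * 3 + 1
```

Collatz-style transformation from 10
`x` takes the values: 10 → 5 → 16 → 8 → 4 → 2 → 1

Answer: 1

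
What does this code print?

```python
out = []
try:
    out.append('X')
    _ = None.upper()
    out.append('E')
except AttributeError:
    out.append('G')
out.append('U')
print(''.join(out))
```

Execution trace: 'X' (try body) → 'G' (except AttributeError) → 'U' (after the try/except). Output: XGU

Answer: XGU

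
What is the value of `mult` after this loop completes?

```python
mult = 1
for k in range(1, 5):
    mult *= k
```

4! = 24
`mult` takes the values: 1 → 2 → 6 → 24

Answer: 24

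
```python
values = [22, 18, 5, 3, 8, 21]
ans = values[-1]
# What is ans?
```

Trace:
`values = [22, 18, 5, 3, 8, 21]` → values = [22, 18, 5, 3, 8, 21]
`ans = values[-1]` → ans = 21
So ans = 21

Answer: 21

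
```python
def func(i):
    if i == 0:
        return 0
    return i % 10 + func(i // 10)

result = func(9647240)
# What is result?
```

Sum of digits of 9647240: 0 + 4 + 2 + 7 + 4 + 6 + 9 = 32

Answer: 32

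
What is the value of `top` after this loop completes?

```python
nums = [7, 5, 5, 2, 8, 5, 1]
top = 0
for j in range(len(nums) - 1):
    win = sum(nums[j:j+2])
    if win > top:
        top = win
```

Max sum of 2-element window in [7, 5, 5, 2, 8, 5, 1]
`top` takes the values: 0 → 12 → 13

Answer: 13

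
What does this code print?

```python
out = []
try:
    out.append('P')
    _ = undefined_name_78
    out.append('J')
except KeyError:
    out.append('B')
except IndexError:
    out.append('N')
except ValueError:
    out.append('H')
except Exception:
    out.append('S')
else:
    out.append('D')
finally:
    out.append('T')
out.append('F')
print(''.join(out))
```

Execution trace: 'P' (try body) → 'S' (except Exception) → 'T' (finally) → 'F' (after the try/except). Output: PSTF

Answer: PSTF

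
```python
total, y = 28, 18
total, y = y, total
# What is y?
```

Trace:
`total, y = 28, 18` → total = 28; y = 18
`total, y = y, total` → total = 18; y = 28
So y = 28

Answer: 28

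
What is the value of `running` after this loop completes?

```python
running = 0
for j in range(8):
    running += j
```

Sum of 0 to 7 = 28
`running` takes the values: 0 → 1 → 3 → 6 → 10 → 15 → 21 → 28

Answer: 28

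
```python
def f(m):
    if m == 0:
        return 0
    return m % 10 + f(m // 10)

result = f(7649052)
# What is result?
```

Sum of digits of 7649052: 2 + 5 + 0 + 9 + 4 + 6 + 7 = 33

Answer: 33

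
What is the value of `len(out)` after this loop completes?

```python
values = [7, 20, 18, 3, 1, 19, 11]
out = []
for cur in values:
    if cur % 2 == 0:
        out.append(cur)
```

Count even numbers in [7, 20, 18, 3, 1, 19, 11]
`out` takes the values: [] → [20] → [20, 18]
So `len(out)` = 2

Answer: 2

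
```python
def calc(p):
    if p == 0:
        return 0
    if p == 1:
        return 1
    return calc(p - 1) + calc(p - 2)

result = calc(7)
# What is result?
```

Build up from base cases: calc(0)=0, calc(1)=1, calc(2)=1, calc(3)=2, calc(4)=3, calc(5)=5, calc(6)=8, ..., calc(7)=13

Answer: 13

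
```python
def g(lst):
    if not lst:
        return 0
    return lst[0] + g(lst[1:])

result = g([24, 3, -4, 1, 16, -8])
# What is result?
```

24 + 3 + (-4) + 1 + 16 + (-8) + 0 = 32

Answer: 32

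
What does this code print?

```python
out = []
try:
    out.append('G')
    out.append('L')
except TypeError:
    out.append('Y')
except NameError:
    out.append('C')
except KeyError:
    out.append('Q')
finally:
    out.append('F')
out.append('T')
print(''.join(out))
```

Execution trace: 'G' (try body) → 'L' (try body, no exception) → 'F' (finally) → 'T' (after the try/except). Output: GLFT

Answer: GLFT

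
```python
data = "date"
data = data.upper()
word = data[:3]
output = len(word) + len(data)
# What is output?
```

Trace:
`data = "date"` → data = 'date'
`data = data.upper()` → data = 'DATE'
`word = data[:3]` → word = 'DAT'
`output = len(word) + len(data)` → output = 7
So output = 7

Answer: 7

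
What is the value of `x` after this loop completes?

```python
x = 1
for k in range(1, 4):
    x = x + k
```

Start at 1, add 1 through 3
`x` takes the values: 1 → 2 → 4 → 7

Answer: 7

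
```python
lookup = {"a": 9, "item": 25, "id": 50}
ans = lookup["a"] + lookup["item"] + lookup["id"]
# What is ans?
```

Trace:
`lookup = {"a": 9, "item": 25, "id": 50}` → lookup = {'a': 9, 'item': 25, 'id': 50}
`ans = lookup["a"] + lookup["item"] + lookup["id"]` → ans = 84
So ans = 84

Answer: 84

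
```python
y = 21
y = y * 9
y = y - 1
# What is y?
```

Trace:
`y = 21` → y = 21
`y = y * 9` → y = 189
`y = y - 1` → y = 188
So y = 188

Answer: 188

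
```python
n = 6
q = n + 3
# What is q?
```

Trace:
`n = 6` → n = 6
`q = n + 3` → q = 9
So q = 9

Answer: 9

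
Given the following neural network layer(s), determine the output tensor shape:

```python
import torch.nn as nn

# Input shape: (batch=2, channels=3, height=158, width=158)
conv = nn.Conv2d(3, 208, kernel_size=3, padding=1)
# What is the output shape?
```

Input: (2, 3, 158, 158) -> Output: (2, 208, 158, 158)

Answer: (2, 208, 158, 158)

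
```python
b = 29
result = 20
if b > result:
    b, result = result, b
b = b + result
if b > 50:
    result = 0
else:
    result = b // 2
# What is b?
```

Trace:
`b = 29` → b = 29
`result = 20` → result = 20
`if b > result: ...` → b > result is True → b = 20; result = 29
`b = b + result` → b = 49
`if b > 50: ...` → b > 50 is False, take else branch → result = 24
So b = 49

Answer: 49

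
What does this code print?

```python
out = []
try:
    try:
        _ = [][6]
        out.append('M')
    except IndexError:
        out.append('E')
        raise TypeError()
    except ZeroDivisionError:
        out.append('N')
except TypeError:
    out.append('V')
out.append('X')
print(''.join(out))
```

Execution trace: 'E' (inner except IndexError) → 'V' (outer except TypeError) → 'X' (after the try/except). Output: EVX

Answer: EVX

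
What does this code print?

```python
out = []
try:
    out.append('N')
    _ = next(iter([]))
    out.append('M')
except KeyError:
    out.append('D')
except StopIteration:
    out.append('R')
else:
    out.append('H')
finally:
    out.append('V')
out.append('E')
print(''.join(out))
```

Execution trace: 'N' (try body) → 'R' (except StopIteration) → 'V' (finally) → 'E' (after the try/except). Output: NRVE

Answer: NRVE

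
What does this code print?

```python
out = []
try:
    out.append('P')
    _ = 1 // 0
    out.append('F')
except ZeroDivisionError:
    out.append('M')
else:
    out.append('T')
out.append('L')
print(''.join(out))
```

Execution trace: 'P' (try body) → 'M' (except ZeroDivisionError) → 'L' (after the try/except). Output: PML

Answer: PML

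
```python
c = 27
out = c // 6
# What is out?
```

Trace:
`c = 27` → c = 27
`out = c // 6` → out = 4
So out = 4

Answer: 4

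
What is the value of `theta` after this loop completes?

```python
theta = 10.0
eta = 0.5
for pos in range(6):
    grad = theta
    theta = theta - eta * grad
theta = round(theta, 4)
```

Gradient descent: w = 10.0 * (1 - 0.5)^6
`theta` takes the values: 10.0 → 5.0 → 2.5 → 1.25 → 0.625 → 0.3125 → 0.15625 → 0.1562

Answer: 0.1562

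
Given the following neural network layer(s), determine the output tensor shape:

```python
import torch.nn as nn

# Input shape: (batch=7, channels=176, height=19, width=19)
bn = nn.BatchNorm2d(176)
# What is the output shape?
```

Input: (7, 176, 19, 19) -> Output: (7, 176, 19, 19)

Answer: (7, 176, 19, 19)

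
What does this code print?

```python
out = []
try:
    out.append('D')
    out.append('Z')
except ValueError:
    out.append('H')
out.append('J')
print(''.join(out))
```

Execution trace: 'D' (try body) → 'Z' (try body, no exception) → 'J' (after the try/except). Output: DZJ

Answer: DZJ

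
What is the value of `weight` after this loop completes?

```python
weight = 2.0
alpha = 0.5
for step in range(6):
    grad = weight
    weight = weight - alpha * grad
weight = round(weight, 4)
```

Gradient descent: w = 2.0 * (1 - 0.5)^6
`weight` takes the values: 2.0 → 1.0 → 0.5 → 0.25 → 0.125 → 0.0625 → 0.03125 → 0.0312

Answer: 0.0312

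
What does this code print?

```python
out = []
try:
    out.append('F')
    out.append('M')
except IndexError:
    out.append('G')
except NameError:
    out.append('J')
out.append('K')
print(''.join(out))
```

Execution trace: 'F' (try body) → 'M' (try body, no exception) → 'K' (after the try/except). Output: FMK

Answer: FMK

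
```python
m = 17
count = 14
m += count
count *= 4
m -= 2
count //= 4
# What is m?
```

Trace:
`m = 17` → m = 17
`count = 14` → count = 14
`m += count` → m = 31
`count *= 4` → count = 56
`m -= 2` → m = 29
`count //= 4` → count = 14
So m = 29

Answer: 29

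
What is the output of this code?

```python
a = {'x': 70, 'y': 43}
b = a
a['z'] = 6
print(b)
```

Key concept: dict aliasing.
Step by step:
`a = {'x': 70, 'y': 43}` → a = {'x': 70, 'y': 43}
`b = a` → b = {'x': 70, 'y': 43} (same object as a)
`a['z'] = 6` → a = {'x': 70, 'y': 43, 'z': 6} (same object as b); b = {'x': 70, 'y': 43, 'z': 6} (same object as a)
`print(b)` → prints {'x': 70, 'y': 43, 'z': 6}

Answer: {'x': 70, 'y': 43, 'z': 6}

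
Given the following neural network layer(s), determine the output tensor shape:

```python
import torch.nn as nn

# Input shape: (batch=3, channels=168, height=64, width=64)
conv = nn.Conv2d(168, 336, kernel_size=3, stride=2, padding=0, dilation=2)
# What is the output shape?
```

Input: (3, 168, 64, 64) -> Output: (3, 336, 30, 30)

Answer: (3, 336, 30, 30)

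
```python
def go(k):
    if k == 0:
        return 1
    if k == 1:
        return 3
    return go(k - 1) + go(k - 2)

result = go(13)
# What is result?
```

Build up from base cases: go(0)=1, go(1)=3, go(2)=4, go(3)=7, go(4)=11, go(5)=18, go(6)=29, ..., go(13)=843

Answer: 843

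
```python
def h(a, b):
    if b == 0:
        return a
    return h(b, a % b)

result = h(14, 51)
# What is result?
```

h(14, 51) -> h(51, 14) -> h(14, 9) -> h(9, 5) -> h(5, 4) -> h(4, 1) -> h(1, 0) -> 1

Answer: 1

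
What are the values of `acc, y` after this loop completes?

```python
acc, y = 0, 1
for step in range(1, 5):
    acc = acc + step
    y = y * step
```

Sum and factorial of 1 to 4
`acc, y` takes the values: (0, 1) → (1, 1) → (3, 1) → (3, 2) → (6, 2) → (6, 6) → (10, 6) → (10, 24)

Answer: 10, 24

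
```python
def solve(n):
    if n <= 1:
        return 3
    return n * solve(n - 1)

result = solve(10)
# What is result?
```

solve(10) = 10 * 9 * 8 * 7 * 6 * 5 * 4 * 3 * 2 * 3 = 10886400

Answer: 10886400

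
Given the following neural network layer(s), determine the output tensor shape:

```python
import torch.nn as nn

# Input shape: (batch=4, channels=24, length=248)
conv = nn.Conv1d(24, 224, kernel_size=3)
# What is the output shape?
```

Input: (4, 24, 248) -> Output: (4, 224, 246)

Answer: (4, 224, 246)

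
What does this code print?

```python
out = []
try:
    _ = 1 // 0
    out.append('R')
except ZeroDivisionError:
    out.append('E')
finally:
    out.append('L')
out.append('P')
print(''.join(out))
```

Execution trace: 'E' (except ZeroDivisionError) → 'L' (finally) → 'P' (after the try/except). Output: ELP

Answer: ELP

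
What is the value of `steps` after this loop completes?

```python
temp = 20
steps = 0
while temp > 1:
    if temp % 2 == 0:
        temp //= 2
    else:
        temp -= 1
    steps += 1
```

Steps to reduce 20 to 1
`steps` takes the values: 0 → 1 → 2 → 3 → 4 → 5

Answer: 5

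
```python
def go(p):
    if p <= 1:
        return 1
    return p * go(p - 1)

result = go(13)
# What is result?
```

go(13) = 13 * 12 * 11 * 10 * 9 * 8 * 7 * 6 * 5 * 4 * 3 * 2 * 1 = 6227020800

Answer: 6227020800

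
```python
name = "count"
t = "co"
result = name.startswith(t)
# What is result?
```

Trace:
`name = "count"` → name = 'count'
`t = "co"` → t = 'co'
`result = name.startswith(t)` → result = True
So result = True

Answer: True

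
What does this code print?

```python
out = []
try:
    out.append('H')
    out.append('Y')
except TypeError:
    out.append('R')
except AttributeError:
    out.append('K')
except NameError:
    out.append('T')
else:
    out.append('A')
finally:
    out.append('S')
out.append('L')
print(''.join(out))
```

Execution trace: 'H' (try body) → 'Y' (try body, no exception) → 'A' (else) → 'S' (finally) → 'L' (after the try/except). Output: HYASL

Answer: HYASL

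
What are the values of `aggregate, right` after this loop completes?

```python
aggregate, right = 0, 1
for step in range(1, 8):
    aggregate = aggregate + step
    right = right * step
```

Sum and factorial of 1 to 7
`aggregate, right` takes the values: (0, 1) → (1, 1) → (3, 1) → (3, 2) → (6, 2) → (6, 6) → (10, 6) → (10, 24) → (15, 24) → (15, 120) → (21, 120) → (21, 720) → (28, 720) → (28, 5040)

Answer: 28, 5040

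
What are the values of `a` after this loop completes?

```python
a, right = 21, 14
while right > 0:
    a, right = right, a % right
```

GCD of 21 and 14
`a` takes the values: 21 → 14 → 7

Answer: 7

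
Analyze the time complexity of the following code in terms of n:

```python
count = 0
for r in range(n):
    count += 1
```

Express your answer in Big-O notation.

Each loop level contributes: n. Multiplying the contributions gives O(n).

Answer: O(n)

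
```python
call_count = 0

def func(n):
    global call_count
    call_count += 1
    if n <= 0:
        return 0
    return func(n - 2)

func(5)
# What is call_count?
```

Linear recursion stepping by 2: 4 calls from n=5 down to ≤0.

Answer: 4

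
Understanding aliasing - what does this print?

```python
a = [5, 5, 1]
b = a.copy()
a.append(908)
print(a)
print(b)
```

Key concept: list.copy() creates independent copy.
Step by step:
`a = [5, 5, 1]` → a = [5, 5, 1]
`b = a.copy()` → b = [5, 5, 1]
`a.append(908)` → a = [5, 5, 1, 908]
`print(a)` → prints [5, 5, 1, 908]
`print(b)` → prints [5, 5, 1]

Answer:
[5, 5, 1, 908]
[5, 5, 1]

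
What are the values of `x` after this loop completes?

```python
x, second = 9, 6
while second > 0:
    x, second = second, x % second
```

GCD of 9 and 6
`x` takes the values: 9 → 6 → 3

Answer: 3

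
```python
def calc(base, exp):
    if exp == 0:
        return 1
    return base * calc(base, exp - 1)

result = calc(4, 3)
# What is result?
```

calc(4, 3) = 4 * 4 * 4 = 64

Answer: 64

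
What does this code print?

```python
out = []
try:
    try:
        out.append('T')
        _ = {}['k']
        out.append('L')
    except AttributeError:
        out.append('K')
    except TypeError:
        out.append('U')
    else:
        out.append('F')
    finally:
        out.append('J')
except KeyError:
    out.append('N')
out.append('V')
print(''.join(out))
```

Execution trace: 'T' (try body) → 'J' (finally) → 'N' (outer except KeyError) → 'V' (after the try/except). Output: TJNV

Answer: TJNV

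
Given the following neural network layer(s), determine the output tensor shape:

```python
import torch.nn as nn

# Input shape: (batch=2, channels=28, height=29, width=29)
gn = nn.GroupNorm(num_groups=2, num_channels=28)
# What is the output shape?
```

Input: (2, 28, 29, 29) -> Output: (2, 28, 29, 29)

Answer: (2, 28, 29, 29)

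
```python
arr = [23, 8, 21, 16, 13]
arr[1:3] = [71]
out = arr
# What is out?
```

Trace:
`arr = [23, 8, 21, 16, 13]` → arr = [23, 8, 21, 16, 13]
`arr[1:3] = [71]` → arr = [23, 71, 16, 13]
`out = arr` → out = [23, 71, 16, 13]
So out = [23, 71, 16, 13]

Answer: [23, 71, 16, 13]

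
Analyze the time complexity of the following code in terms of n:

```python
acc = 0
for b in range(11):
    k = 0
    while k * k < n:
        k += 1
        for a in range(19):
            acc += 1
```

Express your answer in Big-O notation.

Each loop level contributes: 1 × √n × 1. Multiplying the contributions gives O(√n).

Answer: O(√n)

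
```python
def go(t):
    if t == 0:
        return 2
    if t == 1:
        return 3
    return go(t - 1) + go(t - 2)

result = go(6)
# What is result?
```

Build up from base cases: go(0)=2, go(1)=3, go(2)=5, go(3)=8, go(4)=13, go(5)=21, go(6)=34

Answer: 34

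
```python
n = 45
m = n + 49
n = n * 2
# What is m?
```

Trace:
`n = 45` → n = 45
`m = n + 49` → m = 94
`n = n * 2` → n = 90
So m = 94

Answer: 94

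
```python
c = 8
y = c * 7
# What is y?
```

Trace:
`c = 8` → c = 8
`y = c * 7` → y = 56
So y = 56

Answer: 56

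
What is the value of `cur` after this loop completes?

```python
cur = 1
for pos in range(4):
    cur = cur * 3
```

Multiply by 3, 4 times: 1 * 3^4 = 81
`cur` takes the values: 1 → 3 → 9 → 27 → 81

Answer: 81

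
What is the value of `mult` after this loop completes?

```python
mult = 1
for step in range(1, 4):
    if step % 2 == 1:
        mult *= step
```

Product of odd numbers 1 to 3
`mult` takes the values: 1 → 3

Answer: 3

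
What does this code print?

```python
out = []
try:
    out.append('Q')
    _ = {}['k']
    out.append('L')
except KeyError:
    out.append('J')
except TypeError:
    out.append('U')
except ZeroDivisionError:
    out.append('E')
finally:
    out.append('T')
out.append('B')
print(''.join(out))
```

Execution trace: 'Q' (try body) → 'J' (except KeyError) → 'T' (finally) → 'B' (after the try/except). Output: QJTB

Answer: QJTB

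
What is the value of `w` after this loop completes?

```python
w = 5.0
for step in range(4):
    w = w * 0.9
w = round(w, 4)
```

Exponential decay: 5.0 * 0.9^4
`w` takes the values: 5.0 → 4.5 → 4.05 → 3.645 → 3.2805

Answer: 3.2805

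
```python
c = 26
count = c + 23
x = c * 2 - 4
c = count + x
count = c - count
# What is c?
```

Trace:
`c = 26` → c = 26
`count = c + 23` → count = 49
`x = c * 2 - 4` → x = 48
`c = count + x` → c = 97
`count = c - count` → count = 48
So c = 97

Answer: 97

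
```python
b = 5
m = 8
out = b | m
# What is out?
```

Trace:
`b = 5` → b = 5
`m = 8` → m = 8
`out = b | m` → out = 13
So out = 13

Answer: 13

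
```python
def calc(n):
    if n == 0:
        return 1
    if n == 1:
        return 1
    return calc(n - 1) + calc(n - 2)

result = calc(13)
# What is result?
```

Build up from base cases: calc(0)=1, calc(1)=1, calc(2)=2, calc(3)=3, calc(4)=5, calc(5)=8, calc(6)=13, ..., calc(13)=377

Answer: 377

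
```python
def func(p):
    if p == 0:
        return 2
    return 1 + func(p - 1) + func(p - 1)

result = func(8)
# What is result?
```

func(p) = 1 + 2·func(p-1), func(0)=2. Closed form: (2+1)·2^8 - 1 = 767.

Answer: 767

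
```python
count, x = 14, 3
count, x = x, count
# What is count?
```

Trace:
`count, x = 14, 3` → count = 14; x = 3
`count, x = x, count` → count = 3; x = 14
So count = 3

Answer: 3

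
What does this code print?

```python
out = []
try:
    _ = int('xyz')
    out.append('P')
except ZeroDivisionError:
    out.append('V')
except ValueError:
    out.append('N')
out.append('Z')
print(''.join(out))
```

Execution trace: 'N' (except ValueError) → 'Z' (after the try/except). Output: NZ

Answer: NZ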